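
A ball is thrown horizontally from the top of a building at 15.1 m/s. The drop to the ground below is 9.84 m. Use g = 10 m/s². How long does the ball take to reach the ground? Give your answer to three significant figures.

The horizontal speed doesn't affect the fall. With v_y0 = 0, h = ½ g t².
t = √(2 × 9.84 / 10) = √1.968 = 1.40 s.

1.40 s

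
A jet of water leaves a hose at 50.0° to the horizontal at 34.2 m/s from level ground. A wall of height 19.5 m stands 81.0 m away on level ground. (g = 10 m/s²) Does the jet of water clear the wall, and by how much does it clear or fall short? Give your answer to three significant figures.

Yes — it clears the wall by 9.15 m.

v_x = 34.2 cos 50.0° = 21.98 m/s; v_y0 = 34.2 sin 50.0° = 26.20 m/s.
Time to reach the wall: t = 81.0 / 21.98 = 3.685 s.
Height at that point: y = 26.20×3.685 − 5.000×3.685² = 28.65 m.
That is 28.65 − 19.5 = 9.15 m above the top of the wall, so the jet of water clears it.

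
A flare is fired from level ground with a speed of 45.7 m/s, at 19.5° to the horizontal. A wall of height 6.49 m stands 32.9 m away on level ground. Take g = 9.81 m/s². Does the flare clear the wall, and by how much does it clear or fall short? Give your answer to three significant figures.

v_x = 45.7 cos 19.5° = 43.08 m/s; v_y0 = 45.7 sin 19.5° = 15.25 m/s.
Time to reach the wall: t = 32.9 / 43.08 = 0.7637 s.
Height at that point: y = 15.25×0.7637 − 4.905×0.7637² = 8.786 m.
That is 8.786 − 6.49 = 2.30 m above the top of the wall, so the flare clears it.

Yes — it clears the wall by 2.30 m.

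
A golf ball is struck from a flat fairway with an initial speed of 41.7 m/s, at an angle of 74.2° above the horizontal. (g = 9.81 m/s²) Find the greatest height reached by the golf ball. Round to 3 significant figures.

82.1 m

Vertical component of launch velocity: v_y = 41.7 sin 74.2° = 40.12 m/s.
At the highest point the vertical velocity is zero, so v_y² = 2 g h_max.
h_max = (40.12)² / (2 × 9.81) = 1610 / 19.62 = 82.1 m.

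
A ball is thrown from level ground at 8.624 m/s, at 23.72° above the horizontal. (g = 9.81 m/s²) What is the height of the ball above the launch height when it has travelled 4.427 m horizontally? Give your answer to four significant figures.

v_x = 8.624 cos 23.72° = 7.8955 m/s, v_y0 = 8.624 sin 23.72° = 3.4692 m/s.
Time to reach x = 4.427 m: t = x / v_x = 4.427 / 7.8955 = 0.56070 s.
y = v_y0 t − ½ g t² = 3.4692×0.56070 − 4.905×0.56070² = 0.4031 m.

0.4031 m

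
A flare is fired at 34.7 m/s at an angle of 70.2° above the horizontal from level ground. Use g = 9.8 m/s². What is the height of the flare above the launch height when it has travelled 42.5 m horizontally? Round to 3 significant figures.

54.0 m

v_x = 34.7 cos 70.2° = 11.75 m/s, v_y0 = 34.7 sin 70.2° = 32.65 m/s.
Time to reach x = 42.5 m: t = x / v_x = 42.5 / 11.75 = 3.617 s.
y = v_y0 t − ½ g t² = 32.65×3.617 − 4.900×3.617² = 54.0 m.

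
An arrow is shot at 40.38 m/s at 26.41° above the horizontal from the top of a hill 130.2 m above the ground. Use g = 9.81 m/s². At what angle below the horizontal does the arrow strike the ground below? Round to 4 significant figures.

56.01°

v_x = 40.38 cos 26.41° = 36.166 m/s.
At impact |v_y| = √(v_y0² + 2 g h) = √(17.961² + 2×9.81×130.2) = 53.639 m/s.
Angle below horizontal = arctan(|v_y| / v_x) = arctan(53.639 / 36.166) = 56.01°.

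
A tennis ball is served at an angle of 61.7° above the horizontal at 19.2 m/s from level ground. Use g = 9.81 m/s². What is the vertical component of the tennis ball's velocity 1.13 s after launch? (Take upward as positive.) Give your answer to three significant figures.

5.82 m/s

Initial vertical component: v_y0 = 19.2 sin 61.7° = 16.91 m/s.
v_y(t) = v_y0 − g t = 16.91 − 9.81 × 1.13 = 5.82 m/s.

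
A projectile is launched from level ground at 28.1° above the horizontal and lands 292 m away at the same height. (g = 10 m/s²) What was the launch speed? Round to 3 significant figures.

59.3 m/s

On level ground, R = v₀² sin(2θ) / g, so v₀ = √(R g / sin 2θ).
sin(2 × 28.1°) = 0.8310.
v₀ = √(292 × 10 / 0.8310) = √3514 = 59.3 m/s.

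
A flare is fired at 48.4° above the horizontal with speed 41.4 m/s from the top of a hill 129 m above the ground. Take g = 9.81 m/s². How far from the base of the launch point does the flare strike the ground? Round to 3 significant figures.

Components: v_x = 41.4 cos 48.4° = 27.49 m/s, v_y = 41.4 sin 48.4° = 30.96 m/s.
Vertical: 0 = 129 + 30.96 t − ½(9.81) t² ⇒ 4.905 t² − 30.96 t − 129 = 0.
t = [30.96 + √(958.5 + 2531)] / 9.810 = 9.178 s.
Horizontal: R = v_x · t = 27.49 × 9.178 = 252 m.

252 m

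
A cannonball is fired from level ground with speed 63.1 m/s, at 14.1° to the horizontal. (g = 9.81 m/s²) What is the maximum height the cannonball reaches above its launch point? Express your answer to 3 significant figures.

12.0 m

Vertical component of launch velocity: v_y = 63.1 sin 14.1° = 15.37 m/s.
At the highest point the vertical velocity is zero, so v_y² = 2 g h_max.
h_max = (15.37)² / (2 × 9.81) = 236.2 / 19.62 = 12.0 m.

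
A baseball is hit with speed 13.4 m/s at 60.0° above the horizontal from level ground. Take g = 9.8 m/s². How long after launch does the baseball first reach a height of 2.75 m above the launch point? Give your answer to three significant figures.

0.267 s

v_y0 = 13.4 sin 60.0° = 11.60 m/s.
Set y = v_y0 t − ½ g t² = 2.75: 4.900 t² − 11.60 t + 2.75 = 0.
t = [11.60 ± √(134.6 − 53.90)] / 9.8 = (11.60 ± 8.983) / 9.8, giving t = 0.267 s or t = 2.10 s.
The baseball is on the way up at the first time, so t = 0.267 s.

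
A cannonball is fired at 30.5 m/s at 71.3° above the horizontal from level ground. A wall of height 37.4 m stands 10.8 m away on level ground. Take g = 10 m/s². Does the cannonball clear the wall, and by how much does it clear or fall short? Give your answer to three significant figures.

No — it falls 11.6 m short of clearing the wall.

v_x = 30.5 cos 71.3° = 9.779 m/s; v_y0 = 30.5 sin 71.3° = 28.89 m/s.
Time to reach the wall: t = 10.8 / 9.779 = 1.104 s.
Height at that point: y = 28.89×1.104 − 5.000×1.104² = 25.80 m.
That is 37.4 − 25.80 = 11.6 m below the top of the wall, so the cannonball does not clear it.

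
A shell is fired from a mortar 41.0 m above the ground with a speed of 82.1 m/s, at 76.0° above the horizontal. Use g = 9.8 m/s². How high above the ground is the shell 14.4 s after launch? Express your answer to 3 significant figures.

172 m

v_y0 = 82.1 sin 76.0° = 79.66 m/s.
y(t) = 41.0 + v_y0 t − ½ g t² = 41.0 + 79.66×14.4 − ½×9.8×14.4² = 172 m.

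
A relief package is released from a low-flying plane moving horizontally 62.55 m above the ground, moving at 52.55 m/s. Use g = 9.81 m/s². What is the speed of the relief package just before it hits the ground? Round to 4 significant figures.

63.16 m/s

Fall time: t = √(2 × 62.55 / 9.81) = 3.5710 s.
At impact: v_x = 52.55 m/s (unchanged), v_y = g t = 9.81 × 3.5710 = 35.032 m/s.
Speed = √(v_x² + v_y²) = √(2761.5 + 1227.2) = 63.16 m/s.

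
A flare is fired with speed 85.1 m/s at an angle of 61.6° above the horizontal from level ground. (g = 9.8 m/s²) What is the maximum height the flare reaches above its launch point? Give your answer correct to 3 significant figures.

Vertical component of launch velocity: v_y = 85.1 sin 61.6° = 74.86 m/s.
At the highest point the vertical velocity is zero, so v_y² = 2 g h_max.
h_max = (74.86)² / (2 × 9.8) = 5604 / 19.60 = 286 m.

286 m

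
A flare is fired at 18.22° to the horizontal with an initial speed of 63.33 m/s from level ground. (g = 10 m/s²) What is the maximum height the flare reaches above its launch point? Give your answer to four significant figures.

Vertical component of launch velocity: v_y = 63.33 sin 18.22° = 19.801 m/s.
At the highest point the vertical velocity is zero, so v_y² = 2 g h_max.
h_max = (19.801)² / (2 × 10) = 392.08 / 20.00 = 19.60 m.

19.60 m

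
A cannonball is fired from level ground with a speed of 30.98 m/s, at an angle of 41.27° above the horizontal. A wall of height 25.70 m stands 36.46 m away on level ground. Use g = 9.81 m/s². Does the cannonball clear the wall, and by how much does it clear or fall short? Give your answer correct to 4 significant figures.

v_x = 30.98 cos 41.27° = 23.285 m/s; v_y0 = 30.98 sin 41.27° = 20.435 m/s.
Time to reach the wall: t = 36.46 / 23.285 = 1.5658 s.
Height at that point: y = 20.435×1.5658 − 4.905×1.5658² = 19.971 m.
That is 25.70 − 19.971 = 5.729 m below the top of the wall, so the cannonball does not clear it.

No — it falls 5.729 m short of clearing the wall.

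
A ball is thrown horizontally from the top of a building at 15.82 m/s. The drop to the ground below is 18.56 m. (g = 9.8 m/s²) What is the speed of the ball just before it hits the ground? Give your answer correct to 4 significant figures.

24.78 m/s

Fall time: t = √(2 × 18.56 / 9.8) = 1.9462 s.
At impact: v_x = 15.82 m/s (unchanged), v_y = g t = 9.8 × 1.9462 = 19.073 m/s.
Speed = √(v_x² + v_y²) = √(250.27 + 363.78) = 24.78 m/s.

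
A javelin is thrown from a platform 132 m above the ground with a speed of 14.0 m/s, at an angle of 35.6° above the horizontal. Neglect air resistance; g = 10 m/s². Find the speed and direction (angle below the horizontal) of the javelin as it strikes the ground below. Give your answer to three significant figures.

53.3 m/s at 77.7° below the horizontal

v_x = 14.0 cos 35.6° = 11.38 m/s (constant).
|v_y| at impact = √((8.150)² + 2×10×132) = 52.02 m/s.
Speed = √(11.38² + 52.02²) = 53.3 m/s; angle = arctan(52.02/11.38) = 77.7° below horizontal.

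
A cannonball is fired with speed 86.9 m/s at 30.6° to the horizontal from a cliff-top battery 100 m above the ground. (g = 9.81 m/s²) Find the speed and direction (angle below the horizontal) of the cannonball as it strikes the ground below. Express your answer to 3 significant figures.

97.5 m/s at 39.9° below the horizontal

v_x = 86.9 cos 30.6° = 74.80 m/s (constant).
|v_y| at impact = √((44.24)² + 2×9.81×100) = 62.60 m/s.
Speed = √(74.80² + 62.60²) = 97.5 m/s; angle = arctan(62.60/74.80) = 39.9° below horizontal.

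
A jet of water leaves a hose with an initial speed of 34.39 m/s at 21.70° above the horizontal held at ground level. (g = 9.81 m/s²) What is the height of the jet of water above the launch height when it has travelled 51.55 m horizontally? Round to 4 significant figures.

7.748 m

v_x = 34.39 cos 21.70° = 31.953 m/s, v_y0 = 34.39 sin 21.70° = 12.716 m/s.
Time to reach x = 51.55 m: t = x / v_x = 51.55 / 31.953 = 1.6133 s.
y = v_y0 t − ½ g t² = 12.716×1.6133 − 4.905×1.6133² = 7.748 m.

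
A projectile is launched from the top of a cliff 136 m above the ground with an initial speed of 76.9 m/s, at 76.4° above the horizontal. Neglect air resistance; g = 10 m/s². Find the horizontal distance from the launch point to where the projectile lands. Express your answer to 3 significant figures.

Components: v_x = 76.9 cos 76.4° = 18.08 m/s, v_y = 76.9 sin 76.4° = 74.74 m/s.
Vertical: 0 = 136 + 74.74 t − ½(10) t² ⇒ 5.000 t² − 74.74 t − 136 = 0.
t = [74.74 + √(5586 + 2720)] / 10.00 = 16.59 s.
Horizontal: R = v_x · t = 18.08 × 16.59 = 300 m.

300 m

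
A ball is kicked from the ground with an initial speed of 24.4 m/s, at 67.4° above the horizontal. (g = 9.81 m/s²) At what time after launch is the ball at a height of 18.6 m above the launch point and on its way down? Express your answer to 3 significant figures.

v_y0 = 24.4 sin 67.4° = 22.53 m/s.
Set y = v_y0 t − ½ g t² = 18.6: 4.905 t² − 22.53 t + 18.6 = 0.
t = [22.53 ± √(507.6 − 364.9)] / 9.81 = (22.53 ± 11.95) / 9.81, giving t = 1.08 s or t = 3.51 s.
On the way down corresponds to the larger root: t = 3.51 s.

3.51 s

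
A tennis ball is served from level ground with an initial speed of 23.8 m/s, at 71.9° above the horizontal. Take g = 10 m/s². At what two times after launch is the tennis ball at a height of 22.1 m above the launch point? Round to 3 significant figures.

1.43 s and 3.10 s

v_y0 = 23.8 sin 71.9° = 22.62 m/s.
Set y = v_y0 t − ½ g t² = 22.1: 5.000 t² − 22.62 t + 22.1 = 0.
t = [22.62 ± √(511.7 − 442.0)] / 10 = (22.62 ± 8.349) / 10, giving t = 1.43 s or t = 3.10 s.
So the tennis ball is at 22.1 m at t = 1.43 s (rising) and t = 3.10 s (falling).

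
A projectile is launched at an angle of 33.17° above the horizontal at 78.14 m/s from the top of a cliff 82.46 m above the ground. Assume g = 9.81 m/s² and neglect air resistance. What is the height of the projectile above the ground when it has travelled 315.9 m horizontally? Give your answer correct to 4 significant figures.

174.5 m

v_x = 78.14 cos 33.17° = 65.407 m/s, v_y0 = 78.14 sin 33.17° = 42.752 m/s.
Time to reach x = 315.9 m: t = x / v_x = 315.9 / 65.407 = 4.8298 s.
y = 82.46 + v_y0 t − ½ g t² = 82.46 + 42.752×4.8298 − 4.905×4.8298² = 174.5 m.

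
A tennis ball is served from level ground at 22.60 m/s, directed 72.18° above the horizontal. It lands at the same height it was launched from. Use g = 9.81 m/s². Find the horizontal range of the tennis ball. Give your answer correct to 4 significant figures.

30.34 m

Components: v_x = 22.60 cos 72.18° = 6.9162 m/s, v_y = 22.60 sin 72.18° = 21.516 m/s.
Time of flight (same landing height): t = 2 v_y / g = 2 × 21.516 / 9.81 = 4.3865 s.
Range: R = v_x · t = 6.9162 × 4.3865 = 30.34 m.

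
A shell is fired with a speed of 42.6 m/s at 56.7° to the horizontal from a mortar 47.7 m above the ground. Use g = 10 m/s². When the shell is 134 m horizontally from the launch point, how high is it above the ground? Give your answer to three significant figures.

87.6 m

v_x = 42.6 cos 56.7° = 23.39 m/s, v_y0 = 42.6 sin 56.7° = 35.61 m/s.
Time to reach x = 134 m: t = x / v_x = 134 / 23.39 = 5.729 s.
y = 47.7 + v_y0 t − ½ g t² = 47.7 + 35.61×5.729 − 5.000×5.729² = 87.6 m.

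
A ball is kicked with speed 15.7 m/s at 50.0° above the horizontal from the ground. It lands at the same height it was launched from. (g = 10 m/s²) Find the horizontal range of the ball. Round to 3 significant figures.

24.3 m

For level ground, R = v₀² sin(2θ) / g.
sin(2 × 50.0°) = sin 100.0° = 0.9848.
R = (15.7)² × 0.9848 / 10 = 24.3 m.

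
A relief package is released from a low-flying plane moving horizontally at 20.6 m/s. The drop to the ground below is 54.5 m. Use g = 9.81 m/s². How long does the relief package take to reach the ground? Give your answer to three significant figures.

The horizontal speed doesn't affect the fall. With v_y0 = 0, h = ½ g t².
t = √(2 × 54.5 / 9.81) = √11.11 = 3.33 s.

3.33 s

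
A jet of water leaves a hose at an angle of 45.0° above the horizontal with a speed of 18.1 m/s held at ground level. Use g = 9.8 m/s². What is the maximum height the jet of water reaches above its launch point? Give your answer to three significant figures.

Vertical component of launch velocity: v_y = 18.1 sin 45.0° = 12.80 m/s.
At the highest point the vertical velocity is zero, so v_y² = 2 g h_max.
h_max = (12.80)² / (2 × 9.8) = 163.8 / 19.60 = 8.36 m.

8.36 m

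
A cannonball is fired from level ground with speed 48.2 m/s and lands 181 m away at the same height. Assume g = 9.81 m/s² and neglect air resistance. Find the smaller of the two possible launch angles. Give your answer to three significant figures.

24.9°

Level-ground range: R = v₀² sin(2θ)/g ⇒ sin 2θ = R g / v₀² = 181×9.81/48.2² = 0.7643.
2θ = arcsin(0.7643) = 49.84° or 180° − 49.84° = 130.16°.
So θ = 24.9° or θ = 65.1°.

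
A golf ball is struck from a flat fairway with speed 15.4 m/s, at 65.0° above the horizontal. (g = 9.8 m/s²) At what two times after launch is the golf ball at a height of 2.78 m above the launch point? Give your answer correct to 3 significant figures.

0.215 s and 2.63 s

v_y0 = 15.4 sin 65.0° = 13.96 m/s.
Set y = v_y0 t − ½ g t² = 2.78: 4.900 t² − 13.96 t + 2.78 = 0.
t = [13.96 ± √(194.9 − 54.49)] / 9.8 = (13.96 ± 11.85) / 9.8, giving t = 0.215 s or t = 2.63 s.
So the golf ball is at 2.78 m at t = 0.215 s (rising) and t = 2.63 s (falling).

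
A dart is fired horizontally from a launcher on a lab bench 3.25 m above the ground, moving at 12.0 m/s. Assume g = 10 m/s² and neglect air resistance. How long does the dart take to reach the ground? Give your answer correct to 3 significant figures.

0.806 s

The horizontal speed doesn't affect the fall. With v_y0 = 0, h = ½ g t².
t = √(2 × 3.25 / 10) = √0.6500 = 0.806 s.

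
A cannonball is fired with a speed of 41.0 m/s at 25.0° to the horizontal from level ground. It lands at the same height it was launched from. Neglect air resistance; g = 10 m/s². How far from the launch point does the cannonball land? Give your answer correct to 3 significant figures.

129 m

For level ground, R = v₀² sin(2θ) / g.
sin(2 × 25.0°) = sin 50.00° = 0.7660.
R = (41.0)² × 0.7660 / 10 = 129 m.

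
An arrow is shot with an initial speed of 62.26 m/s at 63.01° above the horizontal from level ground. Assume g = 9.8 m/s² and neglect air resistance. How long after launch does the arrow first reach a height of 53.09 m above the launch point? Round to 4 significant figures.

1.055 s

v_y0 = 62.26 sin 63.01° = 55.479 m/s.
Set y = v_y0 t − ½ g t² = 53.09: 4.900 t² − 55.479 t + 53.09 = 0.
t = [55.479 ± √(3077.9 − 1040.6)] / 9.8 = (55.479 ± 45.136) / 9.8, giving t = 1.055 s or t = 10.27 s.
The arrow is on the way up at the first time, so t = 1.055 s.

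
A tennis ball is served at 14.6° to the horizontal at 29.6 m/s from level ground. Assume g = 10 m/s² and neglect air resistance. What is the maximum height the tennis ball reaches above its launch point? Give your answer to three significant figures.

Vertical component of launch velocity: v_y = 29.6 sin 14.6° = 7.461 m/s.
At the highest point the vertical velocity is zero, so v_y² = 2 g h_max.
h_max = (7.461)² / (2 × 10) = 55.67 / 20.00 = 2.78 m.

2.78 m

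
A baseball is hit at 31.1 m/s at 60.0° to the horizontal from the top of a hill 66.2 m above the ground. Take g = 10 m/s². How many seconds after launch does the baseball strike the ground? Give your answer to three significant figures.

7.22 s

Vertical component: v_y = 31.1 sin 60.0° = 26.93 m/s.
Taking up as positive with launch at y = 66.2 m, landing at y = 0: 0 = 66.2 + 26.93 t − ½(10) t².
Solving 5.000 t² − 26.93 t − 66.2 = 0 gives t = [26.93 + √(26.93² + 4·5.000·66.2)] / 10.00 = 7.22 s.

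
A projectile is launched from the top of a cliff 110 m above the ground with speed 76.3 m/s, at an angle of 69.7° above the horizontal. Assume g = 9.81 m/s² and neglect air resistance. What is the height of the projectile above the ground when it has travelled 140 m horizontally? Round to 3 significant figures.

v_x = 76.3 cos 69.7° = 26.47 m/s, v_y0 = 76.3 sin 69.7° = 71.56 m/s.
Time to reach x = 140 m: t = x / v_x = 140 / 26.47 = 5.289 s.
y = 110 + v_y0 t − ½ g t² = 110 + 71.56×5.289 − 4.905×5.289² = 351 m.

351 m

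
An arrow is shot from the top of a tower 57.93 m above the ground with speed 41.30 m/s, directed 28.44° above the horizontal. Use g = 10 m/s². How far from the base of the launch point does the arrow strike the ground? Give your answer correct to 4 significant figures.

Components: v_x = 41.30 cos 28.44° = 36.316 m/s, v_y = 41.30 sin 28.44° = 19.669 m/s.
Vertical: 0 = 57.93 + 19.669 t − ½(10) t² ⇒ 5.000 t² − 19.669 t − 57.93 = 0.
t = [19.669 + √(386.87 + 1158.6)] / 10.00 = 5.8981 s.
Horizontal: R = v_x · t = 36.316 × 5.8981 = 214.2 m.

214.2 m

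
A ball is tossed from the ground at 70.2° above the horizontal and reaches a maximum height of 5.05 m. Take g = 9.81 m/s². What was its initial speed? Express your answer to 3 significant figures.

At maximum height v_y = 0, so (v₀ sin θ)² = 2 g H.
v₀ sin 70.2° = √(2 × 9.81 × 5.05) = 9.954 m/s.
v₀ = 9.954 / sin 70.2° = 9.954 / 0.9409 = 10.6 m/s.

10.6 m/s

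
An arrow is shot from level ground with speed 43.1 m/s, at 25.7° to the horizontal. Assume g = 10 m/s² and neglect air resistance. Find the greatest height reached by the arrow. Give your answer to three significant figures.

17.5 m

Vertical component of launch velocity: v_y = 43.1 sin 25.7° = 18.69 m/s.
At the highest point the vertical velocity is zero, so v_y² = 2 g h_max.
h_max = (18.69)² / (2 × 10) = 349.3 / 20.00 = 17.5 m.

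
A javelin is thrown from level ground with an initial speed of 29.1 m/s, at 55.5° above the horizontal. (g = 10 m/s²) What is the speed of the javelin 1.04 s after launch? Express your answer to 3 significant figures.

21.4 m/s

v_x = 29.1 cos 55.5° = 16.48 m/s (constant).
v_y(t) = 29.1 sin 55.5° − g t = 23.98 − 10 × 1.04 = 13.58 m/s.
Speed = √(v_x² + v_y²) = √(271.6 + 184.4) = 21.4 m/s.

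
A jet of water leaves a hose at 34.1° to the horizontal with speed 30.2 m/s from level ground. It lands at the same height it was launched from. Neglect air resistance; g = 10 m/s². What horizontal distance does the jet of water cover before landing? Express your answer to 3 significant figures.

84.7 m

Components: v_x = 30.2 cos 34.1° = 25.01 m/s, v_y = 30.2 sin 34.1° = 16.93 m/s.
Time of flight (same landing height): t = 2 v_y / g = 2 × 16.93 / 10 = 3.386 s.
Range: R = v_x · t = 25.01 × 3.386 = 84.7 m.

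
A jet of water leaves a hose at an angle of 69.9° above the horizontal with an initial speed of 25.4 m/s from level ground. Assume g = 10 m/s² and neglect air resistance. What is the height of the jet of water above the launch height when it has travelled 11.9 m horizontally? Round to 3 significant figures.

v_x = 25.4 cos 69.9° = 8.729 m/s, v_y0 = 25.4 sin 69.9° = 23.85 m/s.
Time to reach x = 11.9 m: t = x / v_x = 11.9 / 8.729 = 1.363 s.
y = v_y0 t − ½ g t² = 23.85×1.363 − 5.000×1.363² = 23.2 m.

23.2 m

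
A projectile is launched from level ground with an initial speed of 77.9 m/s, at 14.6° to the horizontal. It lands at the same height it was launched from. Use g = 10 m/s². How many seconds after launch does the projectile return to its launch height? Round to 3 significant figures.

3.93 s

Vertical component: v_y = 77.9 sin 14.6° = 19.64 m/s.
For a projectile landing at launch height, time of flight is t = 2 v_y / g = 2 × 19.64 / 10 = 3.93 s.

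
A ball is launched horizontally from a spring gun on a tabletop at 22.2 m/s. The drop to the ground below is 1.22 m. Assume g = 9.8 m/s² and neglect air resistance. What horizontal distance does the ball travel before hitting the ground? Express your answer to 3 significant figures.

11.1 m

Initial vertical velocity is zero, so the fall time comes from h = ½ g t²: t = √(2 × 1.22 / 9.8) = 0.4990 s.
Horizontal motion is uniform at 22.2 m/s, so x = 22.2 × 0.4990 = 11.1 m.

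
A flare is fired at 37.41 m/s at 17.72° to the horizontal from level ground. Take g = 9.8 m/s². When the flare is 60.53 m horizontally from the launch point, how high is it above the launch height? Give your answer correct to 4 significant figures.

5.203 m

v_x = 37.41 cos 17.72° = 35.635 m/s, v_y0 = 37.41 sin 17.72° = 11.386 m/s.
Time to reach x = 60.53 m: t = x / v_x = 60.53 / 35.635 = 1.6986 s.
y = v_y0 t − ½ g t² = 11.386×1.6986 − 4.900×1.6986² = 5.203 m.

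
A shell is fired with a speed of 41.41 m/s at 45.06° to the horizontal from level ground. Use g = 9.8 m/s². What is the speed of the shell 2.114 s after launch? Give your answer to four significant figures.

v_x = 41.41 cos 45.06° = 29.251 m/s (constant).
v_y(t) = 41.41 sin 45.06° − g t = 29.312 − 9.8 × 2.114 = 8.5948 m/s.
Speed = √(v_x² + v_y²) = √(855.62 + 73.871) = 30.49 m/s.

30.49 m/s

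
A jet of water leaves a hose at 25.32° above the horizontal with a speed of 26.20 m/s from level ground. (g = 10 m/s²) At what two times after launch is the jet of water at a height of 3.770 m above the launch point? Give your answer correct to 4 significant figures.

0.4123 s and 1.829 s

v_y0 = 26.20 sin 25.32° = 11.205 m/s.
Set y = v_y0 t − ½ g t² = 3.770: 5.000 t² − 11.205 t + 3.770 = 0.
t = [11.205 ± √(125.55 − 75.400)] / 10 = (11.205 ± 7.0817) / 10, giving t = 0.4123 s or t = 1.829 s.
So the jet of water is at 3.770 m at t = 0.4123 s (rising) and t = 1.829 s (falling).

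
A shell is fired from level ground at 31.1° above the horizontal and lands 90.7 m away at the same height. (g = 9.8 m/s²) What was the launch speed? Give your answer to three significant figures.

31.7 m/s

On level ground, R = v₀² sin(2θ) / g, so v₀ = √(R g / sin 2θ).
sin(2 × 31.1°) = 0.8846.
v₀ = √(90.7 × 9.8 / 0.8846) = √1005 = 31.7 m/s.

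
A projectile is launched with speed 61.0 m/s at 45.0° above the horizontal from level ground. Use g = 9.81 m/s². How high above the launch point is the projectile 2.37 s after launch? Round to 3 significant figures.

74.7 m

v_y0 = 61.0 sin 45.0° = 43.13 m/s.
y(t) = v_y0 t − ½ g t² = 43.13×2.37 − 4.905×2.37² = 74.7 m.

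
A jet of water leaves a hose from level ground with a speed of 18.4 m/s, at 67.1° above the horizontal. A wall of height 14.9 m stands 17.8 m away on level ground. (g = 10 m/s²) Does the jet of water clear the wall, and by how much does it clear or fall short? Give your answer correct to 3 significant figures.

v_x = 18.4 cos 67.1° = 7.160 m/s; v_y0 = 18.4 sin 67.1° = 16.95 m/s.
Time to reach the wall: t = 17.8 / 7.160 = 2.486 s.
Height at that point: y = 16.95×2.486 − 5.000×2.486² = 11.24 m.
That is 14.9 − 11.24 = 3.66 m below the top of the wall, so the jet of water does not clear it.

No — it falls 3.66 m short of clearing the wall.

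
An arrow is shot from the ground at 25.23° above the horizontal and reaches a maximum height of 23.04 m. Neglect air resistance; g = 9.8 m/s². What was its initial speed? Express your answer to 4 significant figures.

At maximum height v_y = 0, so (v₀ sin θ)² = 2 g H.
v₀ sin 25.23° = √(2 × 9.8 × 23.04) = 21.251 m/s.
v₀ = 21.251 / sin 25.23° = 21.251 / 0.4263 = 49.85 m/s.

49.85 m/s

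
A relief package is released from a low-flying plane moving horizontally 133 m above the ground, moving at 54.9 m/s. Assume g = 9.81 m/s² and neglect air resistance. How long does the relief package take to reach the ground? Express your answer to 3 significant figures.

The horizontal speed doesn't affect the fall. With v_y0 = 0, h = ½ g t².
t = √(2 × 133 / 9.81) = √27.12 = 5.21 s.

5.21 s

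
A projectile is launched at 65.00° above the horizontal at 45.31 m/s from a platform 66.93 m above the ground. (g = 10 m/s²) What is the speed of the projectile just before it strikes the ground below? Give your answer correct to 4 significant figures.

v_x = 45.31 cos 65.00° = 19.149 m/s is unchanged throughout.
For the vertical component, v_y² = v_y0² + 2 g h = (41.065)² + 2×10×66.93 = 3024.9, so |v_y| = 54.999 m/s.
Impact speed = √(v_x² + v_y²) = √(366.68 + 3024.9) = 58.24 m/s.

58.24 m/s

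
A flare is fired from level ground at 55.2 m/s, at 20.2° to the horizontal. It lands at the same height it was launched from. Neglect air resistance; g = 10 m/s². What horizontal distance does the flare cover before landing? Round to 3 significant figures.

197 m

Components: v_x = 55.2 cos 20.2° = 51.80 m/s, v_y = 55.2 sin 20.2° = 19.06 m/s.
Time of flight (same landing height): t = 2 v_y / g = 2 × 19.06 / 10 = 3.812 s.
Range: R = v_x · t = 51.80 × 3.812 = 197 m.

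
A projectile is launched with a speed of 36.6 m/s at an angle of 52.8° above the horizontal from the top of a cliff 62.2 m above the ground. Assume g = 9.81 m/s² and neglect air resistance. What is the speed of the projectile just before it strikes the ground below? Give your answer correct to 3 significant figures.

v_x = 36.6 cos 52.8° = 22.13 m/s is unchanged throughout.
For the vertical component, v_y² = v_y0² + 2 g h = (29.15)² + 2×9.81×62.2 = 2070, so |v_y| = 45.50 m/s.
Impact speed = √(v_x² + v_y²) = √(489.7 + 2070) = 50.6 m/s.

50.6 m/s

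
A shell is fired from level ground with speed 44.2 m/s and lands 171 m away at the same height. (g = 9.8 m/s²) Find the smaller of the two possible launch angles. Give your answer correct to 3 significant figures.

29.5°

Level-ground range: R = v₀² sin(2θ)/g ⇒ sin 2θ = R g / v₀² = 171×9.8/44.2² = 0.8578.
2θ = arcsin(0.8578) = 59.07° or 180° − 59.07° = 120.93°.
So θ = 29.5° or θ = 60.5°.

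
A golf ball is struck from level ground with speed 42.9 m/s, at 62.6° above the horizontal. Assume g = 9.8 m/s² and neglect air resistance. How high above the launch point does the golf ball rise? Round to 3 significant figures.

74.0 m

Vertical component of launch velocity: v_y = 42.9 sin 62.6° = 38.09 m/s.
At the highest point the vertical velocity is zero, so v_y² = 2 g h_max.
h_max = (38.09)² / (2 × 9.8) = 1451 / 19.60 = 74.0 m.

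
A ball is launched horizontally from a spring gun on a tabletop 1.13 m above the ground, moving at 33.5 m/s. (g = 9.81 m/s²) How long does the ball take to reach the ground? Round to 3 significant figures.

0.480 s

The horizontal speed doesn't affect the fall. With v_y0 = 0, h = ½ g t².
t = √(2 × 1.13 / 9.81) = √0.2304 = 0.480 s.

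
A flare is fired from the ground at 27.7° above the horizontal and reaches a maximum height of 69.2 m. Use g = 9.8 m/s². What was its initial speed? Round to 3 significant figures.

At maximum height v_y = 0, so (v₀ sin θ)² = 2 g H.
v₀ sin 27.7° = √(2 × 9.8 × 69.2) = 36.83 m/s.
v₀ = 36.83 / sin 27.7° = 36.83 / 0.4648 = 79.2 m/s.

79.2 m/s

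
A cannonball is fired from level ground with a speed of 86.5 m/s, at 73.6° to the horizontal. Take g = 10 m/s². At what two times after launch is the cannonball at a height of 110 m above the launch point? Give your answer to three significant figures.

1.45 s and 15.1 s

v_y0 = 86.5 sin 73.6° = 82.98 m/s.
Set y = v_y0 t − ½ g t² = 110: 5.000 t² − 82.98 t + 110 = 0.
t = [82.98 ± √(6886 − 2200)] / 10 = (82.98 ± 68.45) / 10, giving t = 1.45 s or t = 15.1 s.
So the cannonball is at 110 m at t = 1.45 s (rising) and t = 15.1 s (falling).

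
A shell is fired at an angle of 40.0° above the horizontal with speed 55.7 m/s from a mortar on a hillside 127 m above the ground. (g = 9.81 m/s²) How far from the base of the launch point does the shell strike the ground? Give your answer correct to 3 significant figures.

423 m

Components: v_x = 55.7 cos 40.0° = 42.67 m/s, v_y = 55.7 sin 40.0° = 35.80 m/s.
Vertical: 0 = 127 + 35.80 t − ½(9.81) t² ⇒ 4.905 t² − 35.80 t − 127 = 0.
t = [35.80 + √(1282 + 2492)] / 9.810 = 9.912 s.
Horizontal: R = v_x · t = 42.67 × 9.912 = 423 m.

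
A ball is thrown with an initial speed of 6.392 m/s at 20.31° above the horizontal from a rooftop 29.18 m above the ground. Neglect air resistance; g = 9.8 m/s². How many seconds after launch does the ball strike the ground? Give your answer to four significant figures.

Vertical component: v_y = 6.392 sin 20.31° = 2.2187 m/s.
Taking up as positive with launch at y = 29.18 m, landing at y = 0: 0 = 29.18 + 2.2187 t − ½(9.8) t².
Solving 4.900 t² − 2.2187 t − 29.18 = 0 gives t = [2.2187 + √(2.2187² + 4·4.900·29.18)] / 9.800 = 2.677 s.

2.677 s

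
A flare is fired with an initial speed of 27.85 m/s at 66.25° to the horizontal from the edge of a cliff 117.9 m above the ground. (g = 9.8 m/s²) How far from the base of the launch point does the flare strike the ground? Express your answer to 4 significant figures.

91.45 m

Components: v_x = 27.85 cos 66.25° = 11.216 m/s, v_y = 27.85 sin 66.25° = 25.491 m/s.
Vertical: 0 = 117.9 + 25.491 t − ½(9.8) t² ⇒ 4.900 t² − 25.491 t − 117.9 = 0.
t = [25.491 + √(649.79 + 2310.8)] / 9.800 = 8.1533 s.
Horizontal: R = v_x · t = 11.216 × 8.1533 = 91.45 m.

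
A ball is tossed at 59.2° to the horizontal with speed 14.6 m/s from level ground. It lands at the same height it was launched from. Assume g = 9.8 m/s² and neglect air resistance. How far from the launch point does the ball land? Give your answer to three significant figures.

Components: v_x = 14.6 cos 59.2° = 7.476 m/s, v_y = 14.6 sin 59.2° = 12.54 m/s.
Time of flight (same landing height): t = 2 v_y / g = 2 × 12.54 / 9.8 = 2.559 s.
Range: R = v_x · t = 7.476 × 2.559 = 19.1 m.

19.1 m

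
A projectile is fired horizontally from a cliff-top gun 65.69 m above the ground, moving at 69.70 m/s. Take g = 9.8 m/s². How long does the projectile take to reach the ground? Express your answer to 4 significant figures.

3.661 s

The horizontal speed doesn't affect the fall. With v_y0 = 0, h = ½ g t².
t = √(2 × 65.69 / 9.8) = √13.406 = 3.661 s.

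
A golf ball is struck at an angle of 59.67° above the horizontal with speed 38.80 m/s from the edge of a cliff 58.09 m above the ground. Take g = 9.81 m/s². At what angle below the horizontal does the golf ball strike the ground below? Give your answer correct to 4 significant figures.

v_x = 38.80 cos 59.67° = 19.593 m/s.
At impact |v_y| = √(v_y0² + 2 g h) = √(33.489² + 2×9.81×58.09) = 47.552 m/s.
Angle below horizontal = arctan(|v_y| / v_x) = arctan(47.552 / 19.593) = 67.61°.

67.61°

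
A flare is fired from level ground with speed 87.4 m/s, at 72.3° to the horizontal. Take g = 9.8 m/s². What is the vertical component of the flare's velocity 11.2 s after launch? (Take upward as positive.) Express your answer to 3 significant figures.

Initial vertical component: v_y0 = 87.4 sin 72.3° = 83.26 m/s.
v_y(t) = v_y0 − g t = 83.26 − 9.8 × 11.2 = -26.5 m/s.

-26.5 m/s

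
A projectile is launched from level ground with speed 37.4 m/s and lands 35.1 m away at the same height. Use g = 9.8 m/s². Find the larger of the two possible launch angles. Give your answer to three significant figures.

Level-ground range: R = v₀² sin(2θ)/g ⇒ sin 2θ = R g / v₀² = 35.1×9.8/37.4² = 0.2459.
2θ = arcsin(0.2459) = 14.24° or 180° − 14.24° = 165.76°.
So θ = 7.12° or θ = 82.9°.

82.9°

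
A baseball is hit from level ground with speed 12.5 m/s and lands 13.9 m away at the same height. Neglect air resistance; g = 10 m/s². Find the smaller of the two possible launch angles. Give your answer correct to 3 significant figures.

31.4°

Level-ground range: R = v₀² sin(2θ)/g ⇒ sin 2θ = R g / v₀² = 13.9×10/12.5² = 0.8896.
2θ = arcsin(0.8896) = 62.82° or 180° − 62.82° = 117.18°.
So θ = 31.4° or θ = 58.6°.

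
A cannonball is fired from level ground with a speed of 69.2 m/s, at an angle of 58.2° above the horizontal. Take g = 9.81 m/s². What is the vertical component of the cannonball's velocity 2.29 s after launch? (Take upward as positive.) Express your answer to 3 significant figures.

36.3 m/s

Initial vertical component: v_y0 = 69.2 sin 58.2° = 58.81 m/s.
v_y(t) = v_y0 − g t = 58.81 − 9.81 × 2.29 = 36.3 m/s.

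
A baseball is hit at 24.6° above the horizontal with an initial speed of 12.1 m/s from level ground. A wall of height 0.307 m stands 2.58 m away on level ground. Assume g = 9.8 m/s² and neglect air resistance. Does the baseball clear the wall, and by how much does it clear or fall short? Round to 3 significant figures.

v_x = 12.1 cos 24.6° = 11.00 m/s; v_y0 = 12.1 sin 24.6° = 5.037 m/s.
Time to reach the wall: t = 2.58 / 11.00 = 0.2345 s.
Height at that point: y = 5.037×0.2345 − 4.900×0.2345² = 0.9117 m.
That is 0.9117 − 0.307 = 0.605 m above the top of the wall, so the baseball clears it.

Yes — it clears the wall by 0.605 m.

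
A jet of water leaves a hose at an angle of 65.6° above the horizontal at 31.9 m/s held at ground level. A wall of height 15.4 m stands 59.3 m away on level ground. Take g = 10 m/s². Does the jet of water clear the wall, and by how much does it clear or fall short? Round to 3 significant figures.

Yes — it clears the wall by 14.1 m.

v_x = 31.9 cos 65.6° = 13.18 m/s; v_y0 = 31.9 sin 65.6° = 29.05 m/s.
Time to reach the wall: t = 59.3 / 13.18 = 4.499 s.
Height at that point: y = 29.05×4.499 − 5.000×4.499² = 29.49 m.
That is 29.49 − 15.4 = 14.1 m above the top of the wall, so the jet of water clears it.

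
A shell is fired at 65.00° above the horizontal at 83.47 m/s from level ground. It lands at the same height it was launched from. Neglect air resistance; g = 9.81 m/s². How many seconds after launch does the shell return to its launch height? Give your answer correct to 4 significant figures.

Vertical component: v_y = 83.47 sin 65.00° = 75.650 m/s.
For a projectile landing at launch height, time of flight is t = 2 v_y / g = 2 × 75.650 / 9.81 = 15.42 s.

15.42 s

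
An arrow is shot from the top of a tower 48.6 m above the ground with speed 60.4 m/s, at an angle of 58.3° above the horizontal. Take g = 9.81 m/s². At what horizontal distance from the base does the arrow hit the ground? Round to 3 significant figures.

360 m

Components: v_x = 60.4 cos 58.3° = 31.74 m/s, v_y = 60.4 sin 58.3° = 51.39 m/s.
Vertical: 0 = 48.6 + 51.39 t − ½(9.81) t² ⇒ 4.905 t² − 51.39 t − 48.6 = 0.
t = [51.39 + √(2641 + 953.5)] / 9.810 = 11.35 s.
Horizontal: R = v_x · t = 31.74 × 11.35 = 360 m.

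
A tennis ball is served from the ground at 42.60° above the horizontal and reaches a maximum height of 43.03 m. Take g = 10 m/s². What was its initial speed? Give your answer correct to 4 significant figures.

43.34 m/s

At maximum height v_y = 0, so (v₀ sin θ)² = 2 g H.
v₀ sin 42.60° = √(2 × 10 × 43.03) = 29.336 m/s.
v₀ = 29.336 / sin 42.60° = 29.336 / 0.6769 = 43.34 m/s.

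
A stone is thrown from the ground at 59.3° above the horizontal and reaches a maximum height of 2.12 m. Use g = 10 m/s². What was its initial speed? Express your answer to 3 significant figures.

At maximum height v_y = 0, so (v₀ sin θ)² = 2 g H.
v₀ sin 59.3° = √(2 × 10 × 2.12) = 6.512 m/s.
v₀ = 6.512 / sin 59.3° = 6.512 / 0.8599 = 7.57 m/s.

7.57 m/s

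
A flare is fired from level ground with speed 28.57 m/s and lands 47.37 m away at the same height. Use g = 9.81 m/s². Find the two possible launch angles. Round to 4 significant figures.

17.35° and 72.65°

Level-ground range: R = v₀² sin(2θ)/g ⇒ sin 2θ = R g / v₀² = 47.37×9.81/28.57² = 0.5693.
2θ = arcsin(0.5693) = 34.701° or 180° − 34.701° = 145.299°.
So θ = 17.35° or θ = 72.65°.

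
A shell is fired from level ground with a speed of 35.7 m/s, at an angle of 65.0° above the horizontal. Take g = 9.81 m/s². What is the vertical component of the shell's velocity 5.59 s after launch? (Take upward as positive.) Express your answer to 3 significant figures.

Initial vertical component: v_y0 = 35.7 sin 65.0° = 32.36 m/s.
v_y(t) = v_y0 − g t = 32.36 − 9.81 × 5.59 = -22.5 m/s.

-22.5 m/s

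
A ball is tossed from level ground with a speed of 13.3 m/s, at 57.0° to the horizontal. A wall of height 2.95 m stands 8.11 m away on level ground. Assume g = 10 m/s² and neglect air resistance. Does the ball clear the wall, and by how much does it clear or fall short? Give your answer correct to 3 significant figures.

v_x = 13.3 cos 57.0° = 7.244 m/s; v_y0 = 13.3 sin 57.0° = 11.15 m/s.
Time to reach the wall: t = 8.11 / 7.244 = 1.120 s.
Height at that point: y = 11.15×1.120 − 5.000×1.120² = 6.216 m.
That is 6.216 − 2.95 = 3.27 m above the top of the wall, so the ball clears it.

Yes — it clears the wall by 3.27 m.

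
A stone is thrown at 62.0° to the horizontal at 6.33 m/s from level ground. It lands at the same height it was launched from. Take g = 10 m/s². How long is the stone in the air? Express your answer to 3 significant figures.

1.12 s

Vertical component: v_y = 6.33 sin 62.0° = 5.589 m/s.
For a projectile landing at launch height, time of flight is t = 2 v_y / g = 2 × 5.589 / 10 = 1.12 s.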